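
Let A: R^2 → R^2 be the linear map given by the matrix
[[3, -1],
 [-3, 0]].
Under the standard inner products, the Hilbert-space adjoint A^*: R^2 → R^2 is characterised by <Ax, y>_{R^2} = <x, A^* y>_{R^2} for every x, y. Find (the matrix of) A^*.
A^* = A^T =
[[3, -3],
 [-1, 0]]

For real matrices with standard dot products, the defining identity <Ax, y> = <x, A^* y> gives (Ax)^T y = x^T (A^*) y, i.e. x^T A^T y = x^T (A^*) y. Since this holds for all x, y, we must have A^* = A^T. Therefore
A^* =
[[3, -3],
 [-1, 0]].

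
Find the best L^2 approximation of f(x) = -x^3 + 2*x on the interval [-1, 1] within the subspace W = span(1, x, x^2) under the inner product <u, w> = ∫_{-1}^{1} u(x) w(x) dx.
g(x) = 7*x/5

The best approximation g ∈ W is the orthogonal projection of f onto W. Writing g = a_0 + a_1 x + a_2 x^2, the coefficients solve the normal equations G · a = b where
  G_{ij} = <φ_i, φ_j> and b_i = <f, φ_i>, with φ_0 = 1, φ_1 = x, φ_2 = x^2.
G =
  [2, 0, 2/3]
  [0, 2/3, 0]
  [2/3, 0, 2/5],
b = (0, 14/15, 0).
Solving gives a_0 = 0, a_1 = 7/5, a_2 = 0, so
  g(x) = 7*x/5.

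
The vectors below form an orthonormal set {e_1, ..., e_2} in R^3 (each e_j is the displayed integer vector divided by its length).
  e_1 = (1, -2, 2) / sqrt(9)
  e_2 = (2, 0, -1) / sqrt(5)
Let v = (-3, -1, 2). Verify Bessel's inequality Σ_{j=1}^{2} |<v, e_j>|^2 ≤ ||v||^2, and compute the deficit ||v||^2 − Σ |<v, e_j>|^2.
Σ |<v, e_j>|^2 = 69/5; ||v||^2 = 14; deficit = 1/5

Write each e_j = u_j / sqrt(<u_j, u_j>) where u_j is the displayed integer vector. Then <v, e_j> = <v, u_j> / sqrt(<u_j, u_j>), so |<v, e_j>|^2 = <v, u_j>^2 / <u_j, u_j>.
Coefficients: <v, e_1> = 3/sqrt(9), <v, e_2> = -8/sqrt(5).
Square and sum: Σ |<v, e_j>|^2 = 69/5.
Compute ||v||^2 = v·v = 14.
Deficit = 14 − 69/5 = 1/5 ≥ 0, confirming Bessel's inequality. (The deficit equals ||v − Σ <v,e_j> e_j||^2, the squared distance from v to span{e_j}.)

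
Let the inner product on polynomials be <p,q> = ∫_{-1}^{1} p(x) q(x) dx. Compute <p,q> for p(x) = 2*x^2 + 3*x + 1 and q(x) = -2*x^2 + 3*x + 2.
<p,q> = 146/15

Expand the product: p(x)·q(x) = -4*x^4 + 11*x^2 + 9*x + 2.
∫_{-1}^{1} of each monomial x^k gives [2/(k+1) if k even, 0 if k odd]. Integrating term-by-term (or equivalently evaluating the antiderivative F(x) = -4*x^5/5 + 11*x^3/3 + 9*x^2/2 + 2*x at the endpoints):
  F(1) − F(−1) = 281/30 − (-11/30) = 146/15.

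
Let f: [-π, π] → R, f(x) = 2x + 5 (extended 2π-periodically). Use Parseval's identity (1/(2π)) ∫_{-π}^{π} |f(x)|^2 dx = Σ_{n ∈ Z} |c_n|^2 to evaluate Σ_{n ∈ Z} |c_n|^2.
Σ |c_n|^2 = 4π^2/3 + 25

Expand and integrate term by term over [-π, π]:
  ∫ (2x)^2 dx = 4·(2π^3/3); ∫ 2·2·(5)·x dx = 0 (odd integrand); ∫ 5^2 dx = 25·2π.
So (1/(2π)) ∫_{-π}^{π} (2x + 5)^2 dx = 4π^2/3 + 25 = 4π^2/3 + 25.
Parseval ⇒ Σ |c_n|^2 = 4π^2/3 + 25.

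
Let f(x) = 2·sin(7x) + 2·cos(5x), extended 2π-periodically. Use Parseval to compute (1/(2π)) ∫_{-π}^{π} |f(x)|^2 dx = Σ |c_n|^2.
Σ |c_n|^2 = 4

Expand |f|^2 and use orthogonality of {sin(nx), cos(mx)} on [-π, π]:
  ∫_{-π}^{π} sin(nx)^2 dx = π, ∫ cos(mx)^2 dx = π, and cross terms integrate to 0.
So ∫_{-π}^{π} f(x)^2 dx = 2^2 · π + 2^2 · π = (4 + 4)π.
Divide by 2π: (4 + 4)/2 = 4.
By Parseval, this equals Σ |c_n|^2.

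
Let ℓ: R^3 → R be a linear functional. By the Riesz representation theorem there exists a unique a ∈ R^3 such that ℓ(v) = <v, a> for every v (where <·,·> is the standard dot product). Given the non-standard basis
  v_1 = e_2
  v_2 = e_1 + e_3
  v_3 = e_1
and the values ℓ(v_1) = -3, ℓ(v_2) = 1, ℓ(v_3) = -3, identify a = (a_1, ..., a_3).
a = (-3, -3, 4)

Write a = (a_1, ..., a_3) in the standard basis. For each basis vector v_i, ℓ(v_i) = <v_i, a> is a linear equation in the a_j's. Collect the n equations into a matrix system V a = ℓ, where row i of V is v_i (expressed in the standard basis). Since V is invertible (lower-triangular with 1s on the diagonal, up to permutation), solve by back-substitution:
  V =
[[0, 1, 0],
 [1, 0, 1],
 [1, 0, 0]]
  V a = (-3, 1, -3)
Solving gives a = (-3, -3, 4).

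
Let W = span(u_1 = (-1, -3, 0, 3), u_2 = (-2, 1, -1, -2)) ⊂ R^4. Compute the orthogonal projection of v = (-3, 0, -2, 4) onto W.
proj_W(v) = (-120/47, -115/47, -35/47, 80/47)

Set up U = [u_1 | ... | u_2] ∈ R^(4×2). The projector onto W = col(U) is P = U (U^T U)^(-1) U^T.
Compute U^T U =
  [19, -7]
  [-7, 10],
and U^T v = (15, 0).
Solve U^T U · c = U^T v for the coefficients: c = (50/47, 35/47). The projection is proj_W(v) = U c.
Check: (v - proj_W(v)) · u_1 = 0  (should be 0).
Check: (v - proj_W(v)) · u_2 = 0  (should be 0).
Result: proj_W(v) = (-120/47, -115/47, -35/47, 80/47).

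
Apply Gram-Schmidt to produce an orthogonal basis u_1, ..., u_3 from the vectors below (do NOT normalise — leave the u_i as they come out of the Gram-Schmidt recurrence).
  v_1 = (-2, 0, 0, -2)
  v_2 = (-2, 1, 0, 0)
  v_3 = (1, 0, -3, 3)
Orthogonal basis:
  u_1 = (-2, 0, 0, -2)
  u_2 = (-1, 1, 0, 1)
  u_3 = (-1/3, -2/3, -3, 1/3)

Apply the Gram-Schmidt recurrence
  u_1 = v_1
  u_i = v_i − Σ_{j<i} ((v_i · u_j) / (u_j · u_j)) · u_j.

Step by step this gives:
  u_1 = (-2, 0, 0, -2)
  u_2 = (-1, 1, 0, 1)
  u_3 = (-1/3, -2/3, -3, 1/3)

Orthogonality check:
  u_2 · u_1 = 0 (should be 0)
  u_3 · u_1 = 0 (should be 0)
  u_3 · u_2 = 0 (should be 0)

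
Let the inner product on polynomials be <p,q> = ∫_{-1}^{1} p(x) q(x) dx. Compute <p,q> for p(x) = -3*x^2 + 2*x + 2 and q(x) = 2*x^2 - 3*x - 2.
<p,q> = -116/15

Expand the product: p(x)·q(x) = -6*x^4 + 13*x^3 + 4*x^2 - 10*x - 4.
∫_{-1}^{1} of each monomial x^k gives [2/(k+1) if k even, 0 if k odd]. Integrating term-by-term (or equivalently evaluating the antiderivative F(x) = -6*x^5/5 + 13*x^4/4 + 4*x^3/3 - 5*x^2 - 4*x at the endpoints):
  F(1) − F(−1) = -337/60 − (127/60) = -116/15.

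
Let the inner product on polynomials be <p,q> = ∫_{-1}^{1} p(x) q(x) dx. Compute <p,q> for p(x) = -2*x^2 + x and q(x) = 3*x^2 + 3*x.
<p,q> = -2/5

Expand the product: p(x)·q(x) = -6*x^4 - 3*x^3 + 3*x^2.
∫_{-1}^{1} of each monomial x^k gives [2/(k+1) if k even, 0 if k odd]. Integrating term-by-term (or equivalently evaluating the antiderivative F(x) = -6*x^5/5 - 3*x^4/4 + x^3 at the endpoints):
  F(1) − F(−1) = -19/20 − (-11/20) = -2/5.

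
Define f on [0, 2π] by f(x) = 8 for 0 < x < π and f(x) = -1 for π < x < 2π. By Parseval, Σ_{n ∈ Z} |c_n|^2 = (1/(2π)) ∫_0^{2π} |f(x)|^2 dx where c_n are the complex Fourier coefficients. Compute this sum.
Σ |c_n|^2 = 65/2

Parseval equates the L^2 energy of f (normalised by 1/(2π)) with the ℓ^2 sum of its Fourier coefficients: (1/(2π)) ∫_0^{2π} |f|^2 = Σ |c_n|^2.
Compute the left side: (1/(2π)) [∫_0^π 8^2 dx + ∫_π^{2π} (-1)^2 dx] = (1/(2π)) · (64π + 1π) = (64 + 1)/2 = 65/2.
So Σ_{n ∈ Z} |c_n|^2 = 65/2.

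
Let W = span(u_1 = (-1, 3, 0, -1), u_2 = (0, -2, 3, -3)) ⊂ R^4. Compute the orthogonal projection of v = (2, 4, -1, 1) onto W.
proj_W(v) = (-156/233, 722/233, -381/233, 225/233)

Set up U = [u_1 | ... | u_2] ∈ R^(4×2). The projector onto W = col(U) is P = U (U^T U)^(-1) U^T.
Compute U^T U =
  [11, -3]
  [-3, 22],
and U^T v = (9, -14).
Solve U^T U · c = U^T v for the coefficients: c = (156/233, -127/233). The projection is proj_W(v) = U c.
Check: (v - proj_W(v)) · u_1 = 0  (should be 0).
Check: (v - proj_W(v)) · u_2 = 0  (should be 0).
Result: proj_W(v) = (-156/233, 722/233, -381/233, 225/233).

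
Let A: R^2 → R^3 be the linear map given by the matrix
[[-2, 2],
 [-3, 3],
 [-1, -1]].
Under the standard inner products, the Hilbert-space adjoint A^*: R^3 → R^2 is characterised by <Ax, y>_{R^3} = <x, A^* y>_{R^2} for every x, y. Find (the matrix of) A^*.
A^* = A^T =
[[-2, -3, -1],
 [2, 3, -1]]

For real matrices with standard dot products, the defining identity <Ax, y> = <x, A^* y> gives (Ax)^T y = x^T (A^*) y, i.e. x^T A^T y = x^T (A^*) y. Since this holds for all x, y, we must have A^* = A^T. Therefore
A^* =
[[-2, -3, -1],
 [2, 3, -1]].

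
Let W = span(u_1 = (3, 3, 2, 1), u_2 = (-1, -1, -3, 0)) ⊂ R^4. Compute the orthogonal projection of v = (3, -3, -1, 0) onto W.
proj_W(v) = (-3/109, -3/109, -107/109, 14/109)

Set up U = [u_1 | ... | u_2] ∈ R^(4×2). The projector onto W = col(U) is P = U (U^T U)^(-1) U^T.
Compute U^T U =
  [23, -12]
  [-12, 11],
and U^T v = (-2, 3).
Solve U^T U · c = U^T v for the coefficients: c = (14/109, 45/109). The projection is proj_W(v) = U c.
Check: (v - proj_W(v)) · u_1 = 0  (should be 0).
Check: (v - proj_W(v)) · u_2 = 0  (should be 0).
Result: proj_W(v) = (-3/109, -3/109, -107/109, 14/109).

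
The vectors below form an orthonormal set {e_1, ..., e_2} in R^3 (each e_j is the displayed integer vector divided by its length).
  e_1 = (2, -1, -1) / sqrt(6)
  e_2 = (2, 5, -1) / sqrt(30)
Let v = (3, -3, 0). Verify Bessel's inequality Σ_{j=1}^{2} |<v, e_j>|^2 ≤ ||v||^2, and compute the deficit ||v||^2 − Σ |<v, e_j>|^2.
Σ |<v, e_j>|^2 = 81/5; ||v||^2 = 18; deficit = 9/5

Write each e_j = u_j / sqrt(<u_j, u_j>) where u_j is the displayed integer vector. Then <v, e_j> = <v, u_j> / sqrt(<u_j, u_j>), so |<v, e_j>|^2 = <v, u_j>^2 / <u_j, u_j>.
Coefficients: <v, e_1> = 9/sqrt(6), <v, e_2> = -9/sqrt(30).
Square and sum: Σ |<v, e_j>|^2 = 81/5.
Compute ||v||^2 = v·v = 18.
Deficit = 18 − 81/5 = 9/5 ≥ 0, confirming Bessel's inequality. (The deficit equals ||v − Σ <v,e_j> e_j||^2, the squared distance from v to span{e_j}.)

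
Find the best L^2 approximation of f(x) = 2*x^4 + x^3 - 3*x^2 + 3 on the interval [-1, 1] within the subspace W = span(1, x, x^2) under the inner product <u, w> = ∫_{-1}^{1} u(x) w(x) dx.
g(x) = -9*x^2/7 + 3*x/5 + 99/35

The best approximation g ∈ W is the orthogonal projection of f onto W. Writing g = a_0 + a_1 x + a_2 x^2, the coefficients solve the normal equations G · a = b where
  G_{ij} = <φ_i, φ_j> and b_i = <f, φ_i>, with φ_0 = 1, φ_1 = x, φ_2 = x^2.
G =
  [2, 0, 2/3]
  [0, 2/3, 0]
  [2/3, 0, 2/5],
b = (24/5, 2/5, 48/35).
Solving gives a_0 = 99/35, a_1 = 3/5, a_2 = -9/7, so
  g(x) = -9*x^2/7 + 3*x/5 + 99/35.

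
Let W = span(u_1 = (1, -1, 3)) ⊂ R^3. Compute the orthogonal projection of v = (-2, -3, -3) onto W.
proj_W(v) = (-8/11, 8/11, -24/11)

Set up U = [u_1 | ... | u_1] ∈ R^(3×1). The projector onto W = col(U) is P = U (U^T U)^(-1) U^T.
Compute U^T U =
  [11],
and U^T v = (-8).
Solve U^T U · c = U^T v for the coefficients: c = (-8/11). The projection is proj_W(v) = U c.
Check: (v - proj_W(v)) · u_1 = 0  (should be 0).
Result: proj_W(v) = (-8/11, 8/11, -24/11).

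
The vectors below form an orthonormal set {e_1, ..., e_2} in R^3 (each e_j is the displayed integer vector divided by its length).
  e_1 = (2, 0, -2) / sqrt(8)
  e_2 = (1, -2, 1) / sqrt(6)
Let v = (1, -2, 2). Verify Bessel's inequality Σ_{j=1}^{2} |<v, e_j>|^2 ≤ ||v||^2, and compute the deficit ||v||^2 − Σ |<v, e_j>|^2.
Σ |<v, e_j>|^2 = 26/3; ||v||^2 = 9; deficit = 1/3

Write each e_j = u_j / sqrt(<u_j, u_j>) where u_j is the displayed integer vector. Then <v, e_j> = <v, u_j> / sqrt(<u_j, u_j>), so |<v, e_j>|^2 = <v, u_j>^2 / <u_j, u_j>.
Coefficients: <v, e_1> = -2/sqrt(8), <v, e_2> = 7/sqrt(6).
Square and sum: Σ |<v, e_j>|^2 = 26/3.
Compute ||v||^2 = v·v = 9.
Deficit = 9 − 26/3 = 1/3 ≥ 0, confirming Bessel's inequality. (The deficit equals ||v − Σ <v,e_j> e_j||^2, the squared distance from v to span{e_j}.)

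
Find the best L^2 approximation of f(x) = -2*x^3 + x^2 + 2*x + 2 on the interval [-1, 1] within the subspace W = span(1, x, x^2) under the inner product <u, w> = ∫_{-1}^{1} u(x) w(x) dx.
g(x) = x^2 + 4*x/5 + 2

The best approximation g ∈ W is the orthogonal projection of f onto W. Writing g = a_0 + a_1 x + a_2 x^2, the coefficients solve the normal equations G · a = b where
  G_{ij} = <φ_i, φ_j> and b_i = <f, φ_i>, with φ_0 = 1, φ_1 = x, φ_2 = x^2.
G =
  [2, 0, 2/3]
  [0, 2/3, 0]
  [2/3, 0, 2/5],
b = (14/3, 8/15, 26/15).
Solving gives a_0 = 2, a_1 = 4/5, a_2 = 1, so
  g(x) = x^2 + 4*x/5 + 2.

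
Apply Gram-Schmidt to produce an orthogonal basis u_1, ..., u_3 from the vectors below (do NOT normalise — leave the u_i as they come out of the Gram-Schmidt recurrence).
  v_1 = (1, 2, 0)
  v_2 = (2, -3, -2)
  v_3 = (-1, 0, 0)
Orthogonal basis:
  u_1 = (1, 2, 0)
  u_2 = (14/5, -7/5, -2)
  u_3 = (-16/69, 8/69, -28/69)

Apply the Gram-Schmidt recurrence
  u_1 = v_1
  u_i = v_i − Σ_{j<i} ((v_i · u_j) / (u_j · u_j)) · u_j.

Step by step this gives:
  u_1 = (1, 2, 0)
  u_2 = (14/5, -7/5, -2)
  u_3 = (-16/69, 8/69, -28/69)

Orthogonality check:
  u_2 · u_1 = 0 (should be 0)
  u_3 · u_1 = 0 (should be 0)
  u_3 · u_2 = 0 (should be 0)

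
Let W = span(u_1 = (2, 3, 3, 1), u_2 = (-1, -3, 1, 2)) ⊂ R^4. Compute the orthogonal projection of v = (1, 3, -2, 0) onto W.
proj_W(v) = (84/103, 249/103, -79/103, -163/103)

Set up U = [u_1 | ... | u_2] ∈ R^(4×2). The projector onto W = col(U) is P = U (U^T U)^(-1) U^T.
Compute U^T U =
  [23, -6]
  [-6, 15],
and U^T v = (5, -12).
Solve U^T U · c = U^T v for the coefficients: c = (1/103, -82/103). The projection is proj_W(v) = U c.
Check: (v - proj_W(v)) · u_1 = 0  (should be 0).
Check: (v - proj_W(v)) · u_2 = 0  (should be 0).
Result: proj_W(v) = (84/103, 249/103, -79/103, -163/103).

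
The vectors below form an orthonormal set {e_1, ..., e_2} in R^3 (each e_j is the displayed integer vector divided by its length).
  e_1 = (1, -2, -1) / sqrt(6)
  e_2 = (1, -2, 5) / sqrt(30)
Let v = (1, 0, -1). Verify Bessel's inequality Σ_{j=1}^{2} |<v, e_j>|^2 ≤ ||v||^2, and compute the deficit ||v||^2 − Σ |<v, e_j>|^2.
Σ |<v, e_j>|^2 = 6/5; ||v||^2 = 2; deficit = 4/5

Write each e_j = u_j / sqrt(<u_j, u_j>) where u_j is the displayed integer vector. Then <v, e_j> = <v, u_j> / sqrt(<u_j, u_j>), so |<v, e_j>|^2 = <v, u_j>^2 / <u_j, u_j>.
Coefficients: <v, e_1> = 2/sqrt(6), <v, e_2> = -4/sqrt(30).
Square and sum: Σ |<v, e_j>|^2 = 6/5.
Compute ||v||^2 = v·v = 2.
Deficit = 2 − 6/5 = 4/5 ≥ 0, confirming Bessel's inequality. (The deficit equals ||v − Σ <v,e_j> e_j||^2, the squared distance from v to span{e_j}.)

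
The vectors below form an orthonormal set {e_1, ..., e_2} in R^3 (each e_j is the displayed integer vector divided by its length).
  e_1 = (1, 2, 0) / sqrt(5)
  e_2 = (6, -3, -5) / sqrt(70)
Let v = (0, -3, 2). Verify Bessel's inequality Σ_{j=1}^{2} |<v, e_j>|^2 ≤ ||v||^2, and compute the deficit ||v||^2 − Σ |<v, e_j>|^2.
Σ |<v, e_j>|^2 = 101/14; ||v||^2 = 13; deficit = 81/14

Write each e_j = u_j / sqrt(<u_j, u_j>) where u_j is the displayed integer vector. Then <v, e_j> = <v, u_j> / sqrt(<u_j, u_j>), so |<v, e_j>|^2 = <v, u_j>^2 / <u_j, u_j>.
Coefficients: <v, e_1> = -6/sqrt(5), <v, e_2> = -1/sqrt(70).
Square and sum: Σ |<v, e_j>|^2 = 101/14.
Compute ||v||^2 = v·v = 13.
Deficit = 13 − 101/14 = 81/14 ≥ 0, confirming Bessel's inequality. (The deficit equals ||v − Σ <v,e_j> e_j||^2, the squared distance from v to span{e_j}.)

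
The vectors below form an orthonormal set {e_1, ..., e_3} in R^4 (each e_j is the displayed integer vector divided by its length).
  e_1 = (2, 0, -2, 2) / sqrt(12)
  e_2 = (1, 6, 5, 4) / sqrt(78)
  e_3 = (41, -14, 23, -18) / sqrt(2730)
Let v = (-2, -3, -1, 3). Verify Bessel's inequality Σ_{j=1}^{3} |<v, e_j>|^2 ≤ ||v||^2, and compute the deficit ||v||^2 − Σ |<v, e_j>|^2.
Σ |<v, e_j>|^2 = 298/35; ||v||^2 = 23; deficit = 507/35

Write each e_j = u_j / sqrt(<u_j, u_j>) where u_j is the displayed integer vector. Then <v, e_j> = <v, u_j> / sqrt(<u_j, u_j>), so |<v, e_j>|^2 = <v, u_j>^2 / <u_j, u_j>.
Coefficients: <v, e_1> = 4/sqrt(12), <v, e_2> = -13/sqrt(78), <v, e_3> = -117/sqrt(2730).
Square and sum: Σ |<v, e_j>|^2 = 298/35.
Compute ||v||^2 = v·v = 23.
Deficit = 23 − 298/35 = 507/35 ≥ 0, confirming Bessel's inequality. (The deficit equals ||v − Σ <v,e_j> e_j||^2, the squared distance from v to span{e_j}.)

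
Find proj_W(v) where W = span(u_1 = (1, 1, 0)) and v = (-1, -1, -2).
proj_W(v) = (-1, -1, 0)

Set up U = [u_1 | ... | u_1] ∈ R^(3×1). The projector onto W = col(U) is P = U (U^T U)^(-1) U^T.
Compute U^T U =
  [2],
and U^T v = (-2).
Solve U^T U · c = U^T v for the coefficients: c = (-1). The projection is proj_W(v) = U c.
Check: (v - proj_W(v)) · u_1 = 0  (should be 0).
Result: proj_W(v) = (-1, -1, 0).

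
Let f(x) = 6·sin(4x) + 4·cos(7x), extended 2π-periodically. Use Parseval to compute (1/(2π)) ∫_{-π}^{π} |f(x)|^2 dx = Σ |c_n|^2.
Σ |c_n|^2 = 26

Expand |f|^2 and use orthogonality of {sin(nx), cos(mx)} on [-π, π]:
  ∫_{-π}^{π} sin(nx)^2 dx = π, ∫ cos(mx)^2 dx = π, and cross terms integrate to 0.
So ∫_{-π}^{π} f(x)^2 dx = 6^2 · π + 4^2 · π = (36 + 16)π.
Divide by 2π: (36 + 16)/2 = 26.
By Parseval, this equals Σ |c_n|^2.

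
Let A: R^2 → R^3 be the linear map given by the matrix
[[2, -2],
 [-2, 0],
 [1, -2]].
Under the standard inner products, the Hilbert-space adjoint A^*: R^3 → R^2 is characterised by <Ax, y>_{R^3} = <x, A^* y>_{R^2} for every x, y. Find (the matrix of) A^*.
A^* = A^T =
[[2, -2, 1],
 [-2, 0, -2]]

For real matrices with standard dot products, the defining identity <Ax, y> = <x, A^* y> gives (Ax)^T y = x^T (A^*) y, i.e. x^T A^T y = x^T (A^*) y. Since this holds for all x, y, we must have A^* = A^T. Therefore
A^* =
[[2, -2, 1],
 [-2, 0, -2]].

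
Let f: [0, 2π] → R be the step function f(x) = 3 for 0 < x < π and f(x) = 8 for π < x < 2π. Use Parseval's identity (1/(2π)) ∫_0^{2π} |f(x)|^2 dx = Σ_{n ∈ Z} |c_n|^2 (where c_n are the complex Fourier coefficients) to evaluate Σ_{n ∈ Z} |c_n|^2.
Σ |c_n|^2 = 73/2

Parseval equates the L^2 energy of f (normalised by 1/(2π)) with the ℓ^2 sum of its Fourier coefficients: (1/(2π)) ∫_0^{2π} |f|^2 = Σ |c_n|^2.
Compute the left side: (1/(2π)) [∫_0^π 3^2 dx + ∫_π^{2π} 8^2 dx] = (1/(2π)) · (9π + 64π) = (9 + 64)/2 = 73/2.
So Σ_{n ∈ Z} |c_n|^2 = 73/2.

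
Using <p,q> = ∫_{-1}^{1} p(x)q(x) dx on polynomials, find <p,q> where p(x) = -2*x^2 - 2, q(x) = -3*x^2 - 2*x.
<p,q> = 32/5

Expand the product: p(x)·q(x) = 6*x^4 + 4*x^3 + 6*x^2 + 4*x.
∫_{-1}^{1} of each monomial x^k gives [2/(k+1) if k even, 0 if k odd]. Integrating term-by-term (or equivalently evaluating the antiderivative F(x) = 6*x^5/5 + x^4 + 2*x^3 + 2*x^2 at the endpoints):
  F(1) − F(−1) = 31/5 − (-1/5) = 32/5.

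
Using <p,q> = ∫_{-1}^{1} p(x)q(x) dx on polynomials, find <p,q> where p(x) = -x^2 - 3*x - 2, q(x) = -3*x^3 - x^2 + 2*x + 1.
<p,q> = -10/3

Expand the product: p(x)·q(x) = 3*x^5 + 10*x^4 + 7*x^3 - 5*x^2 - 7*x - 2.
∫_{-1}^{1} of each monomial x^k gives [2/(k+1) if k even, 0 if k odd]. Integrating term-by-term (or equivalently evaluating the antiderivative F(x) = x^6/2 + 2*x^5 + 7*x^4/4 - 5*x^3/3 - 7*x^2/2 - 2*x at the endpoints):
  F(1) − F(−1) = -35/12 − (5/12) = -10/3.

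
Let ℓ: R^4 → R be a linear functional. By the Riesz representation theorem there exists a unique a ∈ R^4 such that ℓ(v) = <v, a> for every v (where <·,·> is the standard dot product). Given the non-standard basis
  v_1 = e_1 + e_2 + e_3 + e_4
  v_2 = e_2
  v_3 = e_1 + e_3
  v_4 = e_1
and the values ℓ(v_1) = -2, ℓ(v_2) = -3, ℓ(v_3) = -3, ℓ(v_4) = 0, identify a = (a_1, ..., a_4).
a = (0, -3, -3, 4)

Write a = (a_1, ..., a_4) in the standard basis. For each basis vector v_i, ℓ(v_i) = <v_i, a> is a linear equation in the a_j's. Collect the n equations into a matrix system V a = ℓ, where row i of V is v_i (expressed in the standard basis). Since V is invertible (lower-triangular with 1s on the diagonal, up to permutation), solve by back-substitution:
  V =
[[1, 1, 1, 1],
 [0, 1, 0, 0],
 [1, 0, 1, 0],
 [1, 0, 0, 0]]
  V a = (-2, -3, -3, 0)
Solving gives a = (0, -3, -3, 4).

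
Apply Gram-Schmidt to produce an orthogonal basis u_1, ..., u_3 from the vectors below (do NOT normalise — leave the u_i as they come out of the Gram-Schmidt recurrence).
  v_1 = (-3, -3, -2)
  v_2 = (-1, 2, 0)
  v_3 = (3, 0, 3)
Orthogonal basis:
  u_1 = (-3, -3, -2)
  u_2 = (-31/22, 35/22, -3/11)
  u_3 = (-60/101, -30/101, 135/101)

Apply the Gram-Schmidt recurrence
  u_1 = v_1
  u_i = v_i − Σ_{j<i} ((v_i · u_j) / (u_j · u_j)) · u_j.

Step by step this gives:
  u_1 = (-3, -3, -2)
  u_2 = (-31/22, 35/22, -3/11)
  u_3 = (-60/101, -30/101, 135/101)

Orthogonality check:
  u_2 · u_1 = 0 (should be 0)
  u_3 · u_1 = 0 (should be 0)
  u_3 · u_2 = 0 (should be 0)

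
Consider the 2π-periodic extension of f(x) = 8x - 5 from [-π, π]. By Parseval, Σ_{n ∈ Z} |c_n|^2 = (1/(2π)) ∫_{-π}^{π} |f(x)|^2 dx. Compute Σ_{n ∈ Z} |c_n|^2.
Σ |c_n|^2 = 64π^2/3 + 25

Expand and integrate term by term over [-π, π]:
  ∫ (8x)^2 dx = 64·(2π^3/3); ∫ 2·8·(-5)·x dx = 0 (odd integrand); ∫ (-5)^2 dx = 25·2π.
So (1/(2π)) ∫_{-π}^{π} (8x - 5)^2 dx = 64π^2/3 + 25 = 64π^2/3 + 25.
Parseval ⇒ Σ |c_n|^2 = 64π^2/3 + 25.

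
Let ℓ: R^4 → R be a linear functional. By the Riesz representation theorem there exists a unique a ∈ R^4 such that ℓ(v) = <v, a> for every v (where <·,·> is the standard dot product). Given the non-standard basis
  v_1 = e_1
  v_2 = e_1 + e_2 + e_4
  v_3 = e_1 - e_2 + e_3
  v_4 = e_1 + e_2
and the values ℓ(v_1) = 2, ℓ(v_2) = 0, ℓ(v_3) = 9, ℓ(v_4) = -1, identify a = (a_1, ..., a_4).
a = (2, -3, 4, 1)

Write a = (a_1, ..., a_4) in the standard basis. For each basis vector v_i, ℓ(v_i) = <v_i, a> is a linear equation in the a_j's. Collect the n equations into a matrix system V a = ℓ, where row i of V is v_i (expressed in the standard basis). Since V is invertible (lower-triangular with 1s on the diagonal, up to permutation), solve by back-substitution:
  V =
[[1, 0, 0, 0],
 [1, 1, 0, 1],
 [1, -1, 1, 0],
 [1, 1, 0, 0]]
  V a = (2, 0, 9, -1)
Solving gives a = (2, -3, 4, 1).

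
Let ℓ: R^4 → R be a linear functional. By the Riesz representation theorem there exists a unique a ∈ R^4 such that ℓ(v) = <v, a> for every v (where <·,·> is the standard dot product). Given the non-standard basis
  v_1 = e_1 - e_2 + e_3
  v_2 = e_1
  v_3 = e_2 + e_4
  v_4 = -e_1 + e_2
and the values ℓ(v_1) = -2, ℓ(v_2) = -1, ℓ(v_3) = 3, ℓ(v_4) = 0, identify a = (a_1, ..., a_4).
a = (-1, -1, -2, 4)

Write a = (a_1, ..., a_4) in the standard basis. For each basis vector v_i, ℓ(v_i) = <v_i, a> is a linear equation in the a_j's. Collect the n equations into a matrix system V a = ℓ, where row i of V is v_i (expressed in the standard basis). Since V is invertible (lower-triangular with 1s on the diagonal, up to permutation), solve by back-substitution:
  V =
[[1, -1, 1, 0],
 [1, 0, 0, 0],
 [0, 1, 0, 1],
 [-1, 1, 0, 0]]
  V a = (-2, -1, 3, 0)
Solving gives a = (-1, -1, -2, 4).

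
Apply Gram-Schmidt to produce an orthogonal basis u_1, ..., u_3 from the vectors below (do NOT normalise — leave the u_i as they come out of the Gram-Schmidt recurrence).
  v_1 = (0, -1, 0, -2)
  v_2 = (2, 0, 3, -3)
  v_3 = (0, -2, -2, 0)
Orthogonal basis:
  u_1 = (0, -1, 0, -2)
  u_2 = (2, 6/5, 3, -3/5)
  u_3 = (42/37, -34/37, -11/37, 17/37)

Apply the Gram-Schmidt recurrence
  u_1 = v_1
  u_i = v_i − Σ_{j<i} ((v_i · u_j) / (u_j · u_j)) · u_j.

Step by step this gives:
  u_1 = (0, -1, 0, -2)
  u_2 = (2, 6/5, 3, -3/5)
  u_3 = (42/37, -34/37, -11/37, 17/37)

Orthogonality check:
  u_2 · u_1 = 0 (should be 0)
  u_3 · u_1 = 0 (should be 0)
  u_3 · u_2 = 0 (should be 0)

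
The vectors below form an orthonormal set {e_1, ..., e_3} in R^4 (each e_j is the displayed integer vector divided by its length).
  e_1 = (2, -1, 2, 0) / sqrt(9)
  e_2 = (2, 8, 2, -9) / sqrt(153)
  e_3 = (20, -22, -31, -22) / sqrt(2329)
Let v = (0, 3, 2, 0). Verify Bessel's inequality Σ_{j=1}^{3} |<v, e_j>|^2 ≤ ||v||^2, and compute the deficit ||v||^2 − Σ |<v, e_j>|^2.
Σ |<v, e_j>|^2 = 1681/137; ||v||^2 = 13; deficit = 100/137

Write each e_j = u_j / sqrt(<u_j, u_j>) where u_j is the displayed integer vector. Then <v, e_j> = <v, u_j> / sqrt(<u_j, u_j>), so |<v, e_j>|^2 = <v, u_j>^2 / <u_j, u_j>.
Coefficients: <v, e_1> = 1/sqrt(9), <v, e_2> = 28/sqrt(153), <v, e_3> = -128/sqrt(2329).
Square and sum: Σ |<v, e_j>|^2 = 1681/137.
Compute ||v||^2 = v·v = 13.
Deficit = 13 − 1681/137 = 100/137 ≥ 0, confirming Bessel's inequality. (The deficit equals ||v − Σ <v,e_j> e_j||^2, the squared distance from v to span{e_j}.)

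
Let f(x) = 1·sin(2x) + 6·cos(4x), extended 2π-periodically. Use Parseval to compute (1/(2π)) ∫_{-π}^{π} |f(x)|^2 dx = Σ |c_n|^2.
Σ |c_n|^2 = 37/2

Expand |f|^2 and use orthogonality of {sin(nx), cos(mx)} on [-π, π]:
  ∫_{-π}^{π} sin(nx)^2 dx = π, ∫ cos(mx)^2 dx = π, and cross terms integrate to 0.
So ∫_{-π}^{π} f(x)^2 dx = 1^2 · π + 6^2 · π = (1 + 36)π.
Divide by 2π: (1 + 36)/2 = 37/2.
By Parseval, this equals Σ |c_n|^2.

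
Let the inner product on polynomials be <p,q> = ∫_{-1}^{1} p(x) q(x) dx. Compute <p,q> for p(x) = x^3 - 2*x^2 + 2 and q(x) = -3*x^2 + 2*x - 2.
<p,q> = -92/15

Expand the product: p(x)·q(x) = -3*x^5 + 8*x^4 - 6*x^3 - 2*x^2 + 4*x - 4.
∫_{-1}^{1} of each monomial x^k gives [2/(k+1) if k even, 0 if k odd]. Integrating term-by-term (or equivalently evaluating the antiderivative F(x) = -x^6/2 + 8*x^5/5 - 3*x^4/2 - 2*x^3/3 + 2*x^2 - 4*x at the endpoints):
  F(1) − F(−1) = -46/15 − (46/15) = -92/15.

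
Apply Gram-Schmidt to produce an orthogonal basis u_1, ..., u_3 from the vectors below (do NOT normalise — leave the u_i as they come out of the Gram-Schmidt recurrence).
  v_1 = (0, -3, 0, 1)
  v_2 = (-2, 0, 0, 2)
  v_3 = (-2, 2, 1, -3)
Orthogonal basis:
  u_1 = (0, -3, 0, 1)
  u_2 = (-2, 3/5, 0, 9/5)
  u_3 = (-39/19, -13/19, 1, -39/19)

Apply the Gram-Schmidt recurrence
  u_1 = v_1
  u_i = v_i − Σ_{j<i} ((v_i · u_j) / (u_j · u_j)) · u_j.

Step by step this gives:
  u_1 = (0, -3, 0, 1)
  u_2 = (-2, 3/5, 0, 9/5)
  u_3 = (-39/19, -13/19, 1, -39/19)

Orthogonality check:
  u_2 · u_1 = 0 (should be 0)
  u_3 · u_1 = 0 (should be 0)
  u_3 · u_2 = 0 (should be 0)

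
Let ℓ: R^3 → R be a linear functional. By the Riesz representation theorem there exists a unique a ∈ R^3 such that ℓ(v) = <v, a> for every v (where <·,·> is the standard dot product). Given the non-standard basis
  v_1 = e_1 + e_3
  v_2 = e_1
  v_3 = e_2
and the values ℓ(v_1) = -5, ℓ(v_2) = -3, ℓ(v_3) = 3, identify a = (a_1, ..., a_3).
a = (-3, 3, -2)

Write a = (a_1, ..., a_3) in the standard basis. For each basis vector v_i, ℓ(v_i) = <v_i, a> is a linear equation in the a_j's. Collect the n equations into a matrix system V a = ℓ, where row i of V is v_i (expressed in the standard basis). Since V is invertible (lower-triangular with 1s on the diagonal, up to permutation), solve by back-substitution:
  V =
[[1, 0, 1],
 [1, 0, 0],
 [0, 1, 0]]
  V a = (-5, -3, 3)
Solving gives a = (-3, 3, -2).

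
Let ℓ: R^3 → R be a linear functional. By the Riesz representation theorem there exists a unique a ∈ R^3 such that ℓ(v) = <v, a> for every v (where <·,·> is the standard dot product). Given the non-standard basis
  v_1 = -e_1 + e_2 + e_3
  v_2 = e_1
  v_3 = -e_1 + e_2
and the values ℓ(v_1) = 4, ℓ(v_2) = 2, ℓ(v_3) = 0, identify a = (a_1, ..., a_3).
a = (2, 2, 4)

Write a = (a_1, ..., a_3) in the standard basis. For each basis vector v_i, ℓ(v_i) = <v_i, a> is a linear equation in the a_j's. Collect the n equations into a matrix system V a = ℓ, where row i of V is v_i (expressed in the standard basis). Since V is invertible (lower-triangular with 1s on the diagonal, up to permutation), solve by back-substitution:
  V =
[[-1, 1, 1],
 [1, 0, 0],
 [-1, 1, 0]]
  V a = (4, 2, 0)
Solving gives a = (2, 2, 4).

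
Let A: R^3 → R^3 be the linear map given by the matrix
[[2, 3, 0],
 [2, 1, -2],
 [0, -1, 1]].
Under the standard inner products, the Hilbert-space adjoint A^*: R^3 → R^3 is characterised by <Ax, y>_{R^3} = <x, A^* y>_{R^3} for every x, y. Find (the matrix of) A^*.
A^* = A^T =
[[2, 2, 0],
 [3, 1, -1],
 [0, -2, 1]]

For real matrices with standard dot products, the defining identity <Ax, y> = <x, A^* y> gives (Ax)^T y = x^T (A^*) y, i.e. x^T A^T y = x^T (A^*) y. Since this holds for all x, y, we must have A^* = A^T. Therefore
A^* =
[[2, 2, 0],
 [3, 1, -1],
 [0, -2, 1]].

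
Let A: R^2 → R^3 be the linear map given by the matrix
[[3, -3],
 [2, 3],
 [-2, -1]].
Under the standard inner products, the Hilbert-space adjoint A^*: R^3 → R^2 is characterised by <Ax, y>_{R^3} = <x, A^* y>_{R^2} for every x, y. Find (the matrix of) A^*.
A^* = A^T =
[[3, 2, -2],
 [-3, 3, -1]]

For real matrices with standard dot products, the defining identity <Ax, y> = <x, A^* y> gives (Ax)^T y = x^T (A^*) y, i.e. x^T A^T y = x^T (A^*) y. Since this holds for all x, y, we must have A^* = A^T. Therefore
A^* =
[[3, 2, -2],
 [-3, 3, -1]].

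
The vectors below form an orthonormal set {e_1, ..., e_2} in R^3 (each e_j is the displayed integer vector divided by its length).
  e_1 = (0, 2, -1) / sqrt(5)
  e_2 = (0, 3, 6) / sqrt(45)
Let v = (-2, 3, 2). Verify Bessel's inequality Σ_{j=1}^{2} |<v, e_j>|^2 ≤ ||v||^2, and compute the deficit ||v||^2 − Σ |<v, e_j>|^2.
Σ |<v, e_j>|^2 = 13; ||v||^2 = 17; deficit = 4

Write each e_j = u_j / sqrt(<u_j, u_j>) where u_j is the displayed integer vector. Then <v, e_j> = <v, u_j> / sqrt(<u_j, u_j>), so |<v, e_j>|^2 = <v, u_j>^2 / <u_j, u_j>.
Coefficients: <v, e_1> = 4/sqrt(5), <v, e_2> = 21/sqrt(45).
Square and sum: Σ |<v, e_j>|^2 = 13.
Compute ||v||^2 = v·v = 17.
Deficit = 17 − 13 = 4 ≥ 0, confirming Bessel's inequality. (The deficit equals ||v − Σ <v,e_j> e_j||^2, the squared distance from v to span{e_j}.)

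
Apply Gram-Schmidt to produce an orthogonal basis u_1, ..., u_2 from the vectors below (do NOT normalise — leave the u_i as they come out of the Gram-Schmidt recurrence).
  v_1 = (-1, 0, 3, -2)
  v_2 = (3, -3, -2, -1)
Orthogonal basis:
  u_1 = (-1, 0, 3, -2)
  u_2 = (5/2, -3, -1/2, -2)

Apply the Gram-Schmidt recurrence
  u_1 = v_1
  u_i = v_i − Σ_{j<i} ((v_i · u_j) / (u_j · u_j)) · u_j.

Step by step this gives:
  u_1 = (-1, 0, 3, -2)
  u_2 = (5/2, -3, -1/2, -2)

Orthogonality check:
  u_2 · u_1 = 0 (should be 0)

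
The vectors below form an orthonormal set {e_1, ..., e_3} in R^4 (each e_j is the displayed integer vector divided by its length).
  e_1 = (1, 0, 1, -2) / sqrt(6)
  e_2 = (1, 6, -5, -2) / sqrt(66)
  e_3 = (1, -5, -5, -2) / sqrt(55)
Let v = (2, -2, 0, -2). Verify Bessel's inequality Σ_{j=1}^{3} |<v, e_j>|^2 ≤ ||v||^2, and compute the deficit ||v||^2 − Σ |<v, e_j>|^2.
Σ |<v, e_j>|^2 = 56/5; ||v||^2 = 12; deficit = 4/5

Write each e_j = u_j / sqrt(<u_j, u_j>) where u_j is the displayed integer vector. Then <v, e_j> = <v, u_j> / sqrt(<u_j, u_j>), so |<v, e_j>|^2 = <v, u_j>^2 / <u_j, u_j>.
Coefficients: <v, e_1> = 6/sqrt(6), <v, e_2> = -6/sqrt(66), <v, e_3> = 16/sqrt(55).
Square and sum: Σ |<v, e_j>|^2 = 56/5.
Compute ||v||^2 = v·v = 12.
Deficit = 12 − 56/5 = 4/5 ≥ 0, confirming Bessel's inequality. (The deficit equals ||v − Σ <v,e_j> e_j||^2, the squared distance from v to span{e_j}.)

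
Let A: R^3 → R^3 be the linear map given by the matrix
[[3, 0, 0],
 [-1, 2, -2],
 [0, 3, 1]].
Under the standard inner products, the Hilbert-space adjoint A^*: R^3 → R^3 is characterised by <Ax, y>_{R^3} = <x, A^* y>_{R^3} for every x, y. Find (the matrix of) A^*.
A^* = A^T =
[[3, -1, 0],
 [0, 2, 3],
 [0, -2, 1]]

For real matrices with standard dot products, the defining identity <Ax, y> = <x, A^* y> gives (Ax)^T y = x^T (A^*) y, i.e. x^T A^T y = x^T (A^*) y. Since this holds for all x, y, we must have A^* = A^T. Therefore
A^* =
[[3, -1, 0],
 [0, 2, 3],
 [0, -2, 1]].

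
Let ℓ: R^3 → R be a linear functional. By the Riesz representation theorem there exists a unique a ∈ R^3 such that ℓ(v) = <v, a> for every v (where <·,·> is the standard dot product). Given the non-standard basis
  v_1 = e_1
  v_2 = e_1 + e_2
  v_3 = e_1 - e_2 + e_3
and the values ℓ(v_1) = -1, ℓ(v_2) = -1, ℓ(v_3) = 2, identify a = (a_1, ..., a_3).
a = (-1, 0, 3)

Write a = (a_1, ..., a_3) in the standard basis. For each basis vector v_i, ℓ(v_i) = <v_i, a> is a linear equation in the a_j's. Collect the n equations into a matrix system V a = ℓ, where row i of V is v_i (expressed in the standard basis). Since V is invertible (lower-triangular with 1s on the diagonal, up to permutation), solve by back-substitution:
  V =
[[1, 0, 0],
 [1, 1, 0],
 [1, -1, 1]]
  V a = (-1, -1, 2)
Solving gives a = (-1, 0, 3).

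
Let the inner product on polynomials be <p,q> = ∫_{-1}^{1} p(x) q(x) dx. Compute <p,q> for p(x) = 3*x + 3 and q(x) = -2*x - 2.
<p,q> = -16

Expand the product: p(x)·q(x) = -6*x^2 - 12*x - 6.
∫_{-1}^{1} of each monomial x^k gives [2/(k+1) if k even, 0 if k odd]. Integrating term-by-term (or equivalently evaluating the antiderivative F(x) = -2*x^3 - 6*x^2 - 6*x at the endpoints):
  F(1) − F(−1) = -14 − (2) = -16.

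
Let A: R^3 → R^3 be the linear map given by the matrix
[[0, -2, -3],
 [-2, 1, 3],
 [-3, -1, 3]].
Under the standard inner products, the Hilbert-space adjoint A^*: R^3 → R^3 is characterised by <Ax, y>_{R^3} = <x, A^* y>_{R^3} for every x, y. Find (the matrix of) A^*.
A^* = A^T =
[[0, -2, -3],
 [-2, 1, -1],
 [-3, 3, 3]]

For real matrices with standard dot products, the defining identity <Ax, y> = <x, A^* y> gives (Ax)^T y = x^T (A^*) y, i.e. x^T A^T y = x^T (A^*) y. Since this holds for all x, y, we must have A^* = A^T. Therefore
A^* =
[[0, -2, -3],
 [-2, 1, -1],
 [-3, 3, 3]].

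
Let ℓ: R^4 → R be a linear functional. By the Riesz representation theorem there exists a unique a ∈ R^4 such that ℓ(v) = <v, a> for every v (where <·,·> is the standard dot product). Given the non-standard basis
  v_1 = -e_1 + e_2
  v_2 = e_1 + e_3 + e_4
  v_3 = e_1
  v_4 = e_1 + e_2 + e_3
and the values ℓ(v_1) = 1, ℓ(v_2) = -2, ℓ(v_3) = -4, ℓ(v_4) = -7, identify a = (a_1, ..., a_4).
a = (-4, -3, 0, 2)

Write a = (a_1, ..., a_4) in the standard basis. For each basis vector v_i, ℓ(v_i) = <v_i, a> is a linear equation in the a_j's. Collect the n equations into a matrix system V a = ℓ, where row i of V is v_i (expressed in the standard basis). Since V is invertible (lower-triangular with 1s on the diagonal, up to permutation), solve by back-substitution:
  V =
[[-1, 1, 0, 0],
 [1, 0, 1, 1],
 [1, 0, 0, 0],
 [1, 1, 1, 0]]
  V a = (1, -2, -4, -7)
Solving gives a = (-4, -3, 0, 2).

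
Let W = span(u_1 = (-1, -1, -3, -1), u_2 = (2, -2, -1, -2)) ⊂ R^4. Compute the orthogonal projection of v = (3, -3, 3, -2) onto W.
proj_W(v) = (538/131, -226/131, 277/131, -226/131)

Set up U = [u_1 | ... | u_2] ∈ R^(4×2). The projector onto W = col(U) is P = U (U^T U)^(-1) U^T.
Compute U^T U =
  [12, 5]
  [5, 13],
and U^T v = (-7, 13).
Solve U^T U · c = U^T v for the coefficients: c = (-156/131, 191/131). The projection is proj_W(v) = U c.
Check: (v - proj_W(v)) · u_1 = 0  (should be 0).
Check: (v - proj_W(v)) · u_2 = 0  (should be 0).
Result: proj_W(v) = (538/131, -226/131, 277/131, -226/131).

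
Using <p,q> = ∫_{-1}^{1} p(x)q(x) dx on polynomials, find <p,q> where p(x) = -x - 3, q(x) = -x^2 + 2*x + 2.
<p,q> = -34/3

Expand the product: p(x)·q(x) = x^3 + x^2 - 8*x - 6.
∫_{-1}^{1} of each monomial x^k gives [2/(k+1) if k even, 0 if k odd]. Integrating term-by-term (or equivalently evaluating the antiderivative F(x) = x^4/4 + x^3/3 - 4*x^2 - 6*x at the endpoints):
  F(1) − F(−1) = -113/12 − (23/12) = -34/3.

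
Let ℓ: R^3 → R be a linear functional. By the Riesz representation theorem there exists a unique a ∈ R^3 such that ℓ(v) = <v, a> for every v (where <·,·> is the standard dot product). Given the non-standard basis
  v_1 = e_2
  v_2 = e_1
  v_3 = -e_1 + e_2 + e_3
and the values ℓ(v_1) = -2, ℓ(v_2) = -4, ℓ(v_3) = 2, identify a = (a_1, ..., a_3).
a = (-4, -2, 0)

Write a = (a_1, ..., a_3) in the standard basis. For each basis vector v_i, ℓ(v_i) = <v_i, a> is a linear equation in the a_j's. Collect the n equations into a matrix system V a = ℓ, where row i of V is v_i (expressed in the standard basis). Since V is invertible (lower-triangular with 1s on the diagonal, up to permutation), solve by back-substitution:
  V =
[[0, 1, 0],
 [1, 0, 0],
 [-1, 1, 1]]
  V a = (-2, -4, 2)
Solving gives a = (-4, -2, 0).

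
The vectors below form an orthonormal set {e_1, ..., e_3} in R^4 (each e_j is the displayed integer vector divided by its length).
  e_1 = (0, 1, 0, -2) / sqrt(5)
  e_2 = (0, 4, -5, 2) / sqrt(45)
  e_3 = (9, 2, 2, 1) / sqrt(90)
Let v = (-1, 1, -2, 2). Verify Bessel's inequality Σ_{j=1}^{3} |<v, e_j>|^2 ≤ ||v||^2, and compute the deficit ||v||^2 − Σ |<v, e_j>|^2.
Σ |<v, e_j>|^2 = 99/10; ||v||^2 = 10; deficit = 1/10

Write each e_j = u_j / sqrt(<u_j, u_j>) where u_j is the displayed integer vector. Then <v, e_j> = <v, u_j> / sqrt(<u_j, u_j>), so |<v, e_j>|^2 = <v, u_j>^2 / <u_j, u_j>.
Coefficients: <v, e_1> = -3/sqrt(5), <v, e_2> = 18/sqrt(45), <v, e_3> = -9/sqrt(90).
Square and sum: Σ |<v, e_j>|^2 = 99/10.
Compute ||v||^2 = v·v = 10.
Deficit = 10 − 99/10 = 1/10 ≥ 0, confirming Bessel's inequality. (The deficit equals ||v − Σ <v,e_j> e_j||^2, the squared distance from v to span{e_j}.)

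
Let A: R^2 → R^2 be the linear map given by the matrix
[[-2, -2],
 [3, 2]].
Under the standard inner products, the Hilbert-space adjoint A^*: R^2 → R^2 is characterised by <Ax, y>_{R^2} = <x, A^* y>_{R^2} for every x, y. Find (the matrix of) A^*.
A^* = A^T =
[[-2, 3],
 [-2, 2]]

For real matrices with standard dot products, the defining identity <Ax, y> = <x, A^* y> gives (Ax)^T y = x^T (A^*) y, i.e. x^T A^T y = x^T (A^*) y. Since this holds for all x, y, we must have A^* = A^T. Therefore
A^* =
[[-2, 3],
 [-2, 2]].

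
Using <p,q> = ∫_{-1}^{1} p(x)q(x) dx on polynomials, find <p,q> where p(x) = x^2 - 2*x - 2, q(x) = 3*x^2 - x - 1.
<p,q> = 28/15

Expand the product: p(x)·q(x) = 3*x^4 - 7*x^3 - 5*x^2 + 4*x + 2.
∫_{-1}^{1} of each monomial x^k gives [2/(k+1) if k even, 0 if k odd]. Integrating term-by-term (or equivalently evaluating the antiderivative F(x) = 3*x^5/5 - 7*x^4/4 - 5*x^3/3 + 2*x^2 + 2*x at the endpoints):
  F(1) − F(−1) = 71/60 − (-41/60) = 28/15.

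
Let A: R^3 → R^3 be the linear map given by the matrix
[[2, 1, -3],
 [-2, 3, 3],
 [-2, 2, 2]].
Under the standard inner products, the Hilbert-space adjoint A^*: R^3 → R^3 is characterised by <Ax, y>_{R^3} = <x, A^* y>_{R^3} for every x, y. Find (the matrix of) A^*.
A^* = A^T =
[[2, -2, -2],
 [1, 3, 2],
 [-3, 3, 2]]

For real matrices with standard dot products, the defining identity <Ax, y> = <x, A^* y> gives (Ax)^T y = x^T (A^*) y, i.e. x^T A^T y = x^T (A^*) y. Since this holds for all x, y, we must have A^* = A^T. Therefore
A^* =
[[2, -2, -2],
 [1, 3, 2],
 [-3, 3, 2]].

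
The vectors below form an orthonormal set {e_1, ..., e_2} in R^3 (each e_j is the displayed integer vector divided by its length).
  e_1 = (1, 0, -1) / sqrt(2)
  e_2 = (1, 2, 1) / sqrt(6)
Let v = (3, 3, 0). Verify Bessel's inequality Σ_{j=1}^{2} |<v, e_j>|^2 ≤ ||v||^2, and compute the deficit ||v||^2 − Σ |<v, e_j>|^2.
Σ |<v, e_j>|^2 = 18; ||v||^2 = 18; deficit = 0

Write each e_j = u_j / sqrt(<u_j, u_j>) where u_j is the displayed integer vector. Then <v, e_j> = <v, u_j> / sqrt(<u_j, u_j>), so |<v, e_j>|^2 = <v, u_j>^2 / <u_j, u_j>.
Coefficients: <v, e_1> = 3/sqrt(2), <v, e_2> = 9/sqrt(6).
Square and sum: Σ |<v, e_j>|^2 = 18.
Compute ||v||^2 = v·v = 18.
Deficit = 18 − 18 = 0 ≥ 0, confirming Bessel's inequality. (The deficit equals ||v − Σ <v,e_j> e_j||^2, the squared distance from v to span{e_j}.)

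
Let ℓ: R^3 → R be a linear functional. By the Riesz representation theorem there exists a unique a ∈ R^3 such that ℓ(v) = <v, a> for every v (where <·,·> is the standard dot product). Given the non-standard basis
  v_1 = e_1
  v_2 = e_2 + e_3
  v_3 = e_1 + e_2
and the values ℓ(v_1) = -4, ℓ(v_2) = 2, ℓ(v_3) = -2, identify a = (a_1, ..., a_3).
a = (-4, 2, 0)

Write a = (a_1, ..., a_3) in the standard basis. For each basis vector v_i, ℓ(v_i) = <v_i, a> is a linear equation in the a_j's. Collect the n equations into a matrix system V a = ℓ, where row i of V is v_i (expressed in the standard basis). Since V is invertible (lower-triangular with 1s on the diagonal, up to permutation), solve by back-substitution:
  V =
[[1, 0, 0],
 [0, 1, 1],
 [1, 1, 0]]
  V a = (-4, 2, -2)
Solving gives a = (-4, 2, 0).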